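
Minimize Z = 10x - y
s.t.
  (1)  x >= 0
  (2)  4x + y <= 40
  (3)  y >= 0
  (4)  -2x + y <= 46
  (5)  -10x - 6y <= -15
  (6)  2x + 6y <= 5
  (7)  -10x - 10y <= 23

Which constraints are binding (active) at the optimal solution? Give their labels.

(5) and (6)

Corner points and Z = 10x - y:
  (3/2, 0) → Z = 15
  (5/2, 0) → Z = 25
  (5/4, 5/12) → Z = 145/12

The minimum is at (5/4, 5/12). Substituting into each constraint, equality holds for (5) and (6); the remaining constraints have slack.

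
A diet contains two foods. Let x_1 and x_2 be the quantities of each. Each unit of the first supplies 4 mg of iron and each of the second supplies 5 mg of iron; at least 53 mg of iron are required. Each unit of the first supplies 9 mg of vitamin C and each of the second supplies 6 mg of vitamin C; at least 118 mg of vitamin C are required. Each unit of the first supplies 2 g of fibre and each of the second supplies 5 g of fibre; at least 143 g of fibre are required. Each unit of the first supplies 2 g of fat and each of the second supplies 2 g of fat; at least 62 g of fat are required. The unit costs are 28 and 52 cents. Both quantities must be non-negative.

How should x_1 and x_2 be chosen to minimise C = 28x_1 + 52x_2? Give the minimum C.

x_1 = 4, x_2 = 27, minimum C = 1516

Vertices and C = 28x_1 + 52x_2:
  (0, 31) → C = 1612
  (143/2, 0) → C = 2002
  (4, 27) → C = 1516
The feasible region is unbounded (it extends along (0, 1), (1, 0)), but C strictly increases along every unbounded feasible direction, so there is no improving ray and the minimum is attained at a vertex.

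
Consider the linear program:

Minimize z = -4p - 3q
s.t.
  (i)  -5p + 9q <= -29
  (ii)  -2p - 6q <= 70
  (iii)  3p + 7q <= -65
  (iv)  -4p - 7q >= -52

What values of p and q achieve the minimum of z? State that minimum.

p = 25, q = -20, minimum z = -40

Extreme points and z = -4p - 3q:
  (-19/2, -17/2) → z = 127/2
  (-191/31, -206/31) → z = 1382/31
  (25, -20) → z = -40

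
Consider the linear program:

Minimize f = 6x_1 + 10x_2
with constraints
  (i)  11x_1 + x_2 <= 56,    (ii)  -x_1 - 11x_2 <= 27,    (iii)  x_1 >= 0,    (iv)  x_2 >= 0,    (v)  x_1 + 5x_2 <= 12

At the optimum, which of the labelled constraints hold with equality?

(iii) and (iv)

Corner points and f = 6x_1 + 10x_2:
  (56/11, 0) → f = 336/11
  (134/27, 38/27) → f = 1184/27
  (0, 0) → f = 0
  (0, 12/5) → f = 24

The minimum is at (0, 0). Substituting into each constraint, equality holds for (iii) and (iv); the remaining constraints have slack.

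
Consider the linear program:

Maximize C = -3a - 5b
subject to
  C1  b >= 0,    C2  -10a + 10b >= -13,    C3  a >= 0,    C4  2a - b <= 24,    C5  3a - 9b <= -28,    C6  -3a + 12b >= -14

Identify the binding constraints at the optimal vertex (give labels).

C3 and C5

Vertices and C = -3a - 5b:
  (227/10, 107/5) → C = -1751/10
  (397/60, 319/60) → C = -1393/30
  (0, 28/9) → C = -140/9
The feasible region is unbounded (it extends along (0, 1), (1, 2)), but C strictly decreases along every unbounded feasible direction, so there is no improving ray and the maximum is attained at a vertex.

The maximum is at (0, 28/9). Substituting into each constraint, equality holds for C3 and C5; the remaining constraints have slack.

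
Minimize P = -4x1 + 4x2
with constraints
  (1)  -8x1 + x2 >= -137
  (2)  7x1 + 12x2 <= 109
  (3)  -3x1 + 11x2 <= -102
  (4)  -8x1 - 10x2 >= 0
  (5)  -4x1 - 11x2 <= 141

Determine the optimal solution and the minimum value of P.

The optimum lies where -8x1 + x2 = -137 and -4x1 - 11x2 = 141.
Solving simultaneously gives x1 = 683/46, x2 = -419/23.

x1 = 683/46, x2 = -419/23, minimum P = -3042/23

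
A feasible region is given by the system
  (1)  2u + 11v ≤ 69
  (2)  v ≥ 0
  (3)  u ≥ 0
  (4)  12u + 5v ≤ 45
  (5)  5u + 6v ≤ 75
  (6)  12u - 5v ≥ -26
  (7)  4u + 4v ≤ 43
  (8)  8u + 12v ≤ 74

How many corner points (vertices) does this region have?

5

Pairwise boundary intersections that survive every other constraint:
  (0, 0)
  (15/4, 0)
  (0, 26/5)
  (85/52, 66/13)
  (29/92, 137/23)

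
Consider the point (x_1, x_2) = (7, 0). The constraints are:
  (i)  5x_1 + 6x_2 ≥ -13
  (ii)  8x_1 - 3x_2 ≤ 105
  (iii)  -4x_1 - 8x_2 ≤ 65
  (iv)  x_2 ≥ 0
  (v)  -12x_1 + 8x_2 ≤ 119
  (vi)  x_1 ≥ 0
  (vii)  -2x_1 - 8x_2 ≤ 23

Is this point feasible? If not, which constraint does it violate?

(i): 35 ≥ -13 ✓
(ii): 56 ≤ 105 ✓
(iii): -28 ≤ 65 ✓
(iv): 0 ≥ 0 ✓
(v): -84 ≤ 119 ✓
(vi): 7 ≥ 0 ✓
(vii): -14 ≤ 23 ✓

feasible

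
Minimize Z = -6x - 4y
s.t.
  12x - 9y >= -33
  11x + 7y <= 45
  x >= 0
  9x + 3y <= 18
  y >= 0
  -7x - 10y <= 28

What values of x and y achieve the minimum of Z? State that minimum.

x = 7/13, y = 57/13, minimum Z = -270/13

Feasible corners and Z = -6x - 4y:
  (0, 11/3) → Z = -44/3
  (7/13, 57/13) → Z = -270/13
  (0, 0) → Z = 0
  (2, 0) → Z = -12

The optimum lies where 12x - 9y = -33 and 9x + 3y = 18.
Solving simultaneously gives x = 7/13, y = 57/13.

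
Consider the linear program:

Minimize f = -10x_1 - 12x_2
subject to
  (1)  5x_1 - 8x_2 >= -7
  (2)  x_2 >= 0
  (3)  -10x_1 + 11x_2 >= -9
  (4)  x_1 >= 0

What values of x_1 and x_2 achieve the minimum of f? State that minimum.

x_1 = 149/25, x_2 = 23/5, minimum f = -574/5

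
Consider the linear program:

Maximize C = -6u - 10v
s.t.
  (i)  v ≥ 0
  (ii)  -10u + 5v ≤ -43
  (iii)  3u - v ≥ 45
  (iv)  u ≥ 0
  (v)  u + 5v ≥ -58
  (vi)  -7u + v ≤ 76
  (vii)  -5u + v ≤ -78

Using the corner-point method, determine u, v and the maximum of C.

Extreme points and C = -6u - 10v:
  (78/5, 0) → C = -468/5
  (182/5, 321/5) → C = -4302/5
  (33/2, 9/2) → C = -144
The feasible region is unbounded (it extends along (1, 2), (1, 0)), but C strictly decreases along every unbounded feasible direction, so there is no improving ray and the maximum is attained at a vertex.

u = 78/5, v = 0, maximum C = -468/5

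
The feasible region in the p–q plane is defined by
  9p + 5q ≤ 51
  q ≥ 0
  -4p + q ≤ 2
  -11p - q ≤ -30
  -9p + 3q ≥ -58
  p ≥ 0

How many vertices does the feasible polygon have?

Pairwise boundary intersections that survive every other constraint:
  (17/3, 0)
  (99/46, 291/46)
  (30/11, 0)

3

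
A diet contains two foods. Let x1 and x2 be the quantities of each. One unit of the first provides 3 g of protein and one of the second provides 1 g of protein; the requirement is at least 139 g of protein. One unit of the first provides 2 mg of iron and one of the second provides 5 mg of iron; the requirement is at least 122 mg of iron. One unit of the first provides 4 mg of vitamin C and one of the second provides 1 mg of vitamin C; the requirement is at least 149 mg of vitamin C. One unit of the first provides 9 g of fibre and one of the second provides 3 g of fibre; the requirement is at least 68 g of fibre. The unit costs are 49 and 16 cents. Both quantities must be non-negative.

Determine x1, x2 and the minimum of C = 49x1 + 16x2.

x1 = 10, x2 = 109, minimum C = 2234

Corner points and C = 49x1 + 16x2:
  (0, 149) → C = 2384
  (61, 0) → C = 2989
  (573/13, 88/13) → C = 29485/13
  (10, 109) → C = 2234
The feasible region is unbounded (it extends along (0, 1), (1, 0)), but C strictly increases along every unbounded feasible direction, so there is no improving ray and the minimum is attained at a vertex.

At the optimal vertex, 3x1 + x2 = 139 and 4x1 + x2 = 149.
Solving simultaneously gives x1 = 10, x2 = 109.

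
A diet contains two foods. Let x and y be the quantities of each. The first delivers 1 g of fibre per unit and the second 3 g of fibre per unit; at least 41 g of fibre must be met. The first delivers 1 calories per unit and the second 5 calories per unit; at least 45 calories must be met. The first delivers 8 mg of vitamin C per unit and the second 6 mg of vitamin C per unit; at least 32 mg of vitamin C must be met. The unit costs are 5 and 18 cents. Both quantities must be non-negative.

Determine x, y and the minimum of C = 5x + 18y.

x = 35, y = 2, minimum C = 211

Vertices and C = 5x + 18y:
  (0, 41/3) → C = 246
  (45, 0) → C = 225
  (35, 2) → C = 211
The feasible region is unbounded (it extends along (0, 1), (1, 0)), but C strictly increases along every unbounded feasible direction, so there is no improving ray and the minimum is attained at a vertex.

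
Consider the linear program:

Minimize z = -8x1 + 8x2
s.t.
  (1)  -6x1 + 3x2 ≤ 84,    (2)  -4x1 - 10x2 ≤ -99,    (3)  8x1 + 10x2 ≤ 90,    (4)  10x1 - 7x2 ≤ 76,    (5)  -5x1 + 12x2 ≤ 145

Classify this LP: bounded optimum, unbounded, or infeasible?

bounded optimum

Feasible corners and z = -8x1 + 8x2:
  (-9/4, 54/5) → z = 522/5
  (-131/49, 1075/98) → z = 764/7
  (-185/73, 805/73) → z = 7920/73
The feasible region has finitely many vertices and no improving ray; the minimum is 522/5 at (-9/4, 54/5).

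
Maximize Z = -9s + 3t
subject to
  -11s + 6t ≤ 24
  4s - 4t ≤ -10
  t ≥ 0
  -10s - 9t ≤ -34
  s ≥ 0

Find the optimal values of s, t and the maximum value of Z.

Feasible corners and Z = -9s + 3t:
  (0, 4) → Z = 12
  (23/38, 59/19) → Z = 147/38
  (0, 34/9) → Z = 34/3
The feasible region is unbounded (it extends along (1, 1), (6, 11)), but Z strictly decreases along every unbounded feasible direction, so there is no improving ray and the maximum is attained at a vertex.

s = 0, t = 4, maximum Z = 12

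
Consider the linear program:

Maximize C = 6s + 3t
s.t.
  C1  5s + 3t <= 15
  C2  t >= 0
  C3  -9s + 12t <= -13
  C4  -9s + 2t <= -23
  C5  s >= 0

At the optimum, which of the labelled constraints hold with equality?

C1 and C2

Vertices and C = 6s + 3t:
  (3, 0) → C = 18
  (99/37, 20/37) → C = 654/37
  (23/9, 0) → C = 46/3

The maximum is at (3, 0). Substituting into each constraint, equality holds for C1 and C2; the remaining constraints have slack.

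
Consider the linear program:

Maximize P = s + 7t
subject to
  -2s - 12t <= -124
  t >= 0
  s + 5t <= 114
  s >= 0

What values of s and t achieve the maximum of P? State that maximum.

s = 0, t = 114/5, maximum P = 798/5

Extreme points and P = s + 7t:
  (62, 0) → P = 62
  (0, 31/3) → P = 217/3
  (114, 0) → P = 114
  (0, 114/5) → P = 798/5

At the optimal vertex, s + 5t = 114 and s = 0.
Solving simultaneously gives s = 0, t = 114/5.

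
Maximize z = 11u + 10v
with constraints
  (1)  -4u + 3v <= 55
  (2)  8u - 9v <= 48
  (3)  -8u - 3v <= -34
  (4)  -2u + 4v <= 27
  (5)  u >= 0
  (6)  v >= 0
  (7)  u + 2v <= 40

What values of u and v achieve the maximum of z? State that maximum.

Vertices and z = 11u + 10v:
  (6, 0) → z = 66
  (456/25, 272/25) → z = 7736/25
  (55/38, 142/19) → z = 3445/38
  (17/4, 0) → z = 187/4
  (53/4, 107/8) → z = 559/2

The optimum lies where 8u - 9v = 48 and u + 2v = 40.
Solving simultaneously gives u = 456/25, v = 272/25.

u = 456/25, v = 272/25, maximum z = 7736/25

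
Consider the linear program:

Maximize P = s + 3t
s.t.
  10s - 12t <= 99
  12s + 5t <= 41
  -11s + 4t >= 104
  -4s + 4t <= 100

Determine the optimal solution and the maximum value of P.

s = -84/17, t = 341/17, maximum P = 939/17

Vertices and P = s + 3t:
  (-411/23, -2129/92) → P = -8031/92
  (-399/2, -349/2) → P = -723
  (-356/103, 1699/103) → P = 4741/103
  (-84/17, 341/17) → P = 939/17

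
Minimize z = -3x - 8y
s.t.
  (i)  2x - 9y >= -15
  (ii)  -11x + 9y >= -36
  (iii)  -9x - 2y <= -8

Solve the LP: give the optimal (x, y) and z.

Feasible corners and z = -3x - 8y:
  (17/3, 79/27) → z = -1091/27
  (42/85, 151/85) → z = -1334/85
  (144/103, -236/103) → z = 1456/103

x = 17/3, y = 79/27, minimum z = -1091/27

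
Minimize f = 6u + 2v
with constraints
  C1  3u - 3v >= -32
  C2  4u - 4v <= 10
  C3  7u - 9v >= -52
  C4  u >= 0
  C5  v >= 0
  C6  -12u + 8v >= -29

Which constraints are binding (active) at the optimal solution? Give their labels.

C4 and C5

Feasible corners and f = 6u + 2v:
  (0, 52/9) → f = 104/9
  (677/52, 827/52) → f = 1429/13
  (0, 0) → f = 0
  (29/12, 0) → f = 29/2

The minimum is at (0, 0). Substituting into each constraint, equality holds for C4 and C5; the remaining constraints have slack.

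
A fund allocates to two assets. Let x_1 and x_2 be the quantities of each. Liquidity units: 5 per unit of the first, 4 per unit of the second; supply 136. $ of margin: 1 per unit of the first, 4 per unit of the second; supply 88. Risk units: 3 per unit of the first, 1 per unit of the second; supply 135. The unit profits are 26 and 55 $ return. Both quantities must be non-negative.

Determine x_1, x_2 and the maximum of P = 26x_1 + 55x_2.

x_1 = 12, x_2 = 19, maximum P = 1357

Corner points and P = 26x_1 + 55x_2:
  (0, 0) → P = 0
  (0, 22) → P = 1210
  (136/5, 0) → P = 3536/5
  (12, 19) → P = 1357

The binding constraints are 5x_1 + 4x_2 = 136 and x_1 + 4x_2 = 88.
Solving simultaneously gives x_1 = 12, x_2 = 19.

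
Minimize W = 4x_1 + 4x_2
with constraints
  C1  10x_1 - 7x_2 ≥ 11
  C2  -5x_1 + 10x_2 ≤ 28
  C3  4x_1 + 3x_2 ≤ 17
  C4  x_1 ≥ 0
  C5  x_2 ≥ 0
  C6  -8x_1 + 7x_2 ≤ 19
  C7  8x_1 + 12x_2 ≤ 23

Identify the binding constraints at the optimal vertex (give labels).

C1 and C5

Vertices and W = 4x_1 + 4x_2:
  (11/10, 0) → W = 22/5
  (293/176, 71/88) → W = 435/44
  (23/8, 0) → W = 23/2

The minimum is at (11/10, 0). Substituting into each constraint, equality holds for C1 and C5; the remaining constraints have slack.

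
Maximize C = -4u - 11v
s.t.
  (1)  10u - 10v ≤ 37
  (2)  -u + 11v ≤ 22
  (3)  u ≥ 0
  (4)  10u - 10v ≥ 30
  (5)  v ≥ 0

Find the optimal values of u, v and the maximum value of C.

u = 3, v = 0, maximum C = -12

Corner points and C = -4u - 11v:
  (627/100, 257/100) → C = -1067/20
  (37/10, 0) → C = -74/5
  (11/2, 5/2) → C = -99/2
  (3, 0) → C = -12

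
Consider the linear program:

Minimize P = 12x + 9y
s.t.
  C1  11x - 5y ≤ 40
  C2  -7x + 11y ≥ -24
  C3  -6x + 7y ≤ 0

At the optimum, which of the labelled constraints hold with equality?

Corner points and P = 12x + 9y:
  (160/43, 8/43) → P = 1992/43
  (280/47, 240/47) → P = 5520/47
  (-168/17, -144/17) → P = -3312/17

The minimum is at (-168/17, -144/17). Substituting into each constraint, equality holds for C2 and C3; the remaining constraints have slack.

C2 and C3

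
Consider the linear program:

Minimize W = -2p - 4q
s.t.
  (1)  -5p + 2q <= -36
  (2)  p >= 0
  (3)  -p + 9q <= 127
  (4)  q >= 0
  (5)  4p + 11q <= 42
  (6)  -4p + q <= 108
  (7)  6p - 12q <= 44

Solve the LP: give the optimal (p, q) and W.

p = 26/3, q = 2/3, minimum W = -20

Extreme points and W = -2p - 4q:
  (36/5, 0) → W = -72/5
  (160/21, 22/21) → W = -136/7
  (22/3, 0) → W = -44/3
  (26/3, 2/3) → W = -20

The optimum lies where 4p + 11q = 42 and 6p - 12q = 44.
Solving simultaneously gives p = 26/3, q = 2/3.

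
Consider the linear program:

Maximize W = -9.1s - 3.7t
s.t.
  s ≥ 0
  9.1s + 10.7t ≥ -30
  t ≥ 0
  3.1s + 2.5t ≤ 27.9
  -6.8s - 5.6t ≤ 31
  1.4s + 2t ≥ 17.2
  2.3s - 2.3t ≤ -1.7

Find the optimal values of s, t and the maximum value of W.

s = 0, t = 8.6, maximum W = -31.82

Feasible corners and W = -9.1s - 3.7t:
  (0, 279/25) → W = -10323/250
  (0, 43/5) → W = -1591/50
  (107/23, 124/23) → W = -2865/46
  (1808/391, 2097/391) → W = -242117/3910

The binding constraints are s = 0 and 1.4s + 2t = 17.2.
Solving simultaneously gives s = 0, t = 43/5.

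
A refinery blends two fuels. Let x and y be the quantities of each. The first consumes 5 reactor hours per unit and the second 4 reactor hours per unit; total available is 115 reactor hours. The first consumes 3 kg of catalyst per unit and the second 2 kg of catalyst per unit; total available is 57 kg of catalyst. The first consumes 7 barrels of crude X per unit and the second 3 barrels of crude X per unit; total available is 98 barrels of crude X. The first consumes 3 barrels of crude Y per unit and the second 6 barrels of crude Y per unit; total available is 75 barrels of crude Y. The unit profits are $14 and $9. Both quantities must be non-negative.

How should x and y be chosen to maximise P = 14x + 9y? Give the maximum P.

x = 11, y = 7, maximum P = 217

Extreme points and P = 14x + 9y:
  (0, 0) → P = 0
  (0, 25/2) → P = 225/2
  (14, 0) → P = 196
  (11, 7) → P = 217

The binding constraints are 7x + 3y = 98 and 3x + 6y = 75.
Solving simultaneously gives x = 11, y = 7.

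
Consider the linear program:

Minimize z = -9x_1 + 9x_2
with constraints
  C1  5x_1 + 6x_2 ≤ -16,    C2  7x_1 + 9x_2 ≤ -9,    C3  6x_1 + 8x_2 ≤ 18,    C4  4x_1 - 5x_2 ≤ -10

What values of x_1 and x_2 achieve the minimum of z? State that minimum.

Corner points and z = -9x_1 + 9x_2:
  (-30, 67/3) → z = 471
  (-20/7, -2/7) → z = 162/7
  (-117, 90) → z = 1863
The feasible region is unbounded (it extends along (-4, 3), (-5, -4)), but z strictly increases along every unbounded feasible direction, so there is no improving ray and the minimum is attained at a vertex.

At the optimal vertex, 5x_1 + 6x_2 = -16 and 4x_1 - 5x_2 = -10.
Solving simultaneously gives x_1 = -20/7, x_2 = -2/7.

x_1 = -20/7, x_2 = -2/7, minimum z = 162/7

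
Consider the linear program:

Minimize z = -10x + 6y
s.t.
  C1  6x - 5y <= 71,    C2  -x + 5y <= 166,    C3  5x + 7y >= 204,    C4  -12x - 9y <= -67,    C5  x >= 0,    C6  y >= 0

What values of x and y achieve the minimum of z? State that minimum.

x = 237/5, y = 1067/25, minimum z = -5448/25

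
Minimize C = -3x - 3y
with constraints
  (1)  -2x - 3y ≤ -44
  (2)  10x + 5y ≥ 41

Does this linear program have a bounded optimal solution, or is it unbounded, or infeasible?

unbounded

From the feasible point (-97/20, 179/10), moving in the direction (3, -2) keeps every constraint satisfied while C decreases without bound.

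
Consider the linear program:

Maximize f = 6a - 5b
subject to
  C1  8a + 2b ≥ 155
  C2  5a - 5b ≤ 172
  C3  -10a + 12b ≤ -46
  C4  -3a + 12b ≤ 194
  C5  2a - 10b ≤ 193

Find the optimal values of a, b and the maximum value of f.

a = 3034/45, b = 1486/45, maximum f = 10774/45

Feasible corners and f = 6a - 5b:
  (1119/50, -601/50) → f = 9719/50
  (488/29, 591/58) → f = 2901/58
  (3034/45, 1486/45) → f = 10774/45
  (240/7, 1039/42) → f = 3445/42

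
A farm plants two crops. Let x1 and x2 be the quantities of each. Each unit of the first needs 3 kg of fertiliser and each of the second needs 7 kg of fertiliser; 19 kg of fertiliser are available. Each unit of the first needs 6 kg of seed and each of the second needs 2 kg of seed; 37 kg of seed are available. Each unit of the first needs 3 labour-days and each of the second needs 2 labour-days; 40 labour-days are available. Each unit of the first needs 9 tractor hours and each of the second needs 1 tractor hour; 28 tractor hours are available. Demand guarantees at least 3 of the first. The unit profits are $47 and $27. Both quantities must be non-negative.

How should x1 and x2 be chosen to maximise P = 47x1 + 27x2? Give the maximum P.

x1 = 3, x2 = 1, maximum P = 168

Vertices and P = 47x1 + 27x2:
  (28/9, 0) → P = 1316/9
  (3, 0) → P = 141
  (3, 1) → P = 168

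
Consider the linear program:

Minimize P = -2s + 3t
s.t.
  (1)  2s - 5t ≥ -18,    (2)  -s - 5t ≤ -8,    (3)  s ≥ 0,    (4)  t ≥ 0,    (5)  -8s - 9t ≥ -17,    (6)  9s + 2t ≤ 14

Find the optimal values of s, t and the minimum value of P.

s = 13/31, t = 47/31, minimum P = 115/31

Extreme points and P = -2s + 3t:
  (0, 8/5) → P = 24/5
  (13/31, 47/31) → P = 115/31
  (0, 17/9) → P = 17/3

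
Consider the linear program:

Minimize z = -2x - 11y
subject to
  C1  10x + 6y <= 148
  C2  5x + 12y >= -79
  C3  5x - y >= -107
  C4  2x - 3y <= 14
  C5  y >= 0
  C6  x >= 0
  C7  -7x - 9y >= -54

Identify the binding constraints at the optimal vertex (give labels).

C6 and C7

Corner points and z = -2x - 11y:
  (7, 0) → z = -14
  (96/13, 10/39) → z = -686/39
  (0, 0) → z = 0
  (0, 6) → z = -66

The minimum is at (0, 6). Substituting into each constraint, equality holds for C6 and C7; the remaining constraints have slack.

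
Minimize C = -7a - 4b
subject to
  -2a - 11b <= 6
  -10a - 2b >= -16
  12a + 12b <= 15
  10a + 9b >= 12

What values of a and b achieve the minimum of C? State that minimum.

Corner points and C = -7a - 4b:
  (27/16, -7/16) → C = -161/16
  (12/7, -4/7) → C = -68/7
  (3/4, 1/2) → C = -29/4

a = 27/16, b = -7/16, minimum C = -161/16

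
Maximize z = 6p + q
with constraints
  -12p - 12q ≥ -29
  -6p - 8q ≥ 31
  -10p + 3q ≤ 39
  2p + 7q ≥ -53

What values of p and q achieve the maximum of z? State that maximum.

Corner points and z = 6p + q:
  (-405/98, -38/49) → z = -179/7
  (207/26, -128/13) → z = 493/13
  (-108/19, -113/19) → z = -761/19

The optimum lies where -6p - 8q = 31 and 2p + 7q = -53.
Solving simultaneously gives p = 207/26, q = -128/13.

p = 207/26, q = -128/13, maximum z = 493/13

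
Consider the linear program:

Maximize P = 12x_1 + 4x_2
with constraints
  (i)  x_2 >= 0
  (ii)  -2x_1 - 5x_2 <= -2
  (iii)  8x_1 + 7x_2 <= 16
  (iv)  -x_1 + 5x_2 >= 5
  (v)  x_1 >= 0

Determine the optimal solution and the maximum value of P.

Extreme points and P = 12x_1 + 4x_2:
  (45/47, 56/47) → P = 764/47
  (0, 16/7) → P = 64/7
  (0, 1) → P = 4

x_1 = 45/47, x_2 = 56/47, maximum P = 764/47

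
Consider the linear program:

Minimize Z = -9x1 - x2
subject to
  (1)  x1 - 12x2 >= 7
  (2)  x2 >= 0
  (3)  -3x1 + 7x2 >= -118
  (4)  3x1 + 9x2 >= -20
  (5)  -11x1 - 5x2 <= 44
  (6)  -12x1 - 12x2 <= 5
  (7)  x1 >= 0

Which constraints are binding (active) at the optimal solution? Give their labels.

(1) and (3)

Feasible corners and Z = -9x1 - x2:
  (7, 0) → Z = -63
  (1367/29, 97/29) → Z = -12400/29
  (118/3, 0) → Z = -354

The minimum is at (1367/29, 97/29). Substituting into each constraint, equality holds for (1) and (3); the remaining constraints have slack.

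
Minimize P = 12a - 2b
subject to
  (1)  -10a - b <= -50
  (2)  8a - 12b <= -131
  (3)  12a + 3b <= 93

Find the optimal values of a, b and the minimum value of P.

Corner points and P = 12a - 2b:
  (469/128, 855/64) → P = 69/4
  (19/6, 55/3) → P = 4/3
  (241/56, 193/14) → P = 337/14

At the optimal vertex, -10a - b = -50 and 12a + 3b = 93.
Solving simultaneously gives a = 19/6, b = 55/3.

a = 19/6, b = 55/3, minimum P = 4/3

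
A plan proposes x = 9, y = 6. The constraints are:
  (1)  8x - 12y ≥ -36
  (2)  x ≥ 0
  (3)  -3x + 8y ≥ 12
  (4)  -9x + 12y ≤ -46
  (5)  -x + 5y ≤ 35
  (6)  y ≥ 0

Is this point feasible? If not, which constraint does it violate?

Constraint (4): -9x + 12y = -9, which is not ≤ -46. All other constraints are satisfied.

not feasible — violates (4)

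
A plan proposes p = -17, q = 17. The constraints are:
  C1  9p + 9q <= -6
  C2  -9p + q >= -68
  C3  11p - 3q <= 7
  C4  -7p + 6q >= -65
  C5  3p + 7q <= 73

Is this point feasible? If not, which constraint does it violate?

Constraint C1: 9p + 9q = 0, which is not ≤ -6. All other constraints are satisfied.

not feasible — violates C1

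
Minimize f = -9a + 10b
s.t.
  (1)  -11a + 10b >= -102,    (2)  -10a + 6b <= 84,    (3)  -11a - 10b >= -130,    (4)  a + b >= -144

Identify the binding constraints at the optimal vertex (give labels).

(1) and (2)

Extreme points and f = -9a + 10b:
  (-726/17, -972/17) → f = -3186/17
  (116/11, 7/5) → f = -890/11
  (-30/83, 1112/83) → f = 11390/83

The minimum is at (-726/17, -972/17). Substituting into each constraint, equality holds for (1) and (2); the remaining constraints have slack.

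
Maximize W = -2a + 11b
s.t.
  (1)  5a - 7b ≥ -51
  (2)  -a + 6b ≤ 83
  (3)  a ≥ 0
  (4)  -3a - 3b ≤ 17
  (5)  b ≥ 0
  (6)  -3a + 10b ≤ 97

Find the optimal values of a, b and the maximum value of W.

a = 31, b = 19, maximum W = 147

Extreme points and W = -2a + 11b:
  (0, 51/7) → W = 561/7
  (169/29, 332/29) → W = 3314/29
  (31, 19) → W = 147
  (0, 0) → W = 0
The feasible region is unbounded (it extends along (6, 1), (1, 0)), but W strictly decreases along every unbounded feasible direction, so there is no improving ray and the maximum is attained at a vertex.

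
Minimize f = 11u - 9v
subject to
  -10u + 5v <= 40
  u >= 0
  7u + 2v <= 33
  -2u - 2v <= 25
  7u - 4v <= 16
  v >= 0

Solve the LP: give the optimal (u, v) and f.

u = 17/11, v = 122/11, minimum f = -911/11

At the optimal vertex, -10u + 5v = 40 and 7u + 2v = 33.
Solving simultaneously gives u = 17/11, v = 122/11.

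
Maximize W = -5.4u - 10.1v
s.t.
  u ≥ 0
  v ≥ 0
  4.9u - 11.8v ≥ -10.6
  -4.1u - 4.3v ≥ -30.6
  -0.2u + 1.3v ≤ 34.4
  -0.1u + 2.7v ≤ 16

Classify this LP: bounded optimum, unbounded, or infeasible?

Feasible corners and W = -5.4u - 10.1v:
  (0, 0) → W = 0
  (0, 53/59) → W = -5353/590
  (306/41, 0) → W = -8262/205
  (6310/1389, 3868/1389) → W = -365704/6945
The feasible region has finitely many vertices and no improving ray; the maximum is 0 at (0, 0).

bounded optimum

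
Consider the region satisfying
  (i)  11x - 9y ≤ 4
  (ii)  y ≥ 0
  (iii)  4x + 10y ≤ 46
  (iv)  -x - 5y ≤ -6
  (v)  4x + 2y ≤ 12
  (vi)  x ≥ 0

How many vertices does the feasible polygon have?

Of the 15 pairwise boundary intersections, those satisfying every inequality are:
  (37/32, 31/32)
  (2, 2)
  (7/8, 17/4)
  (0, 23/5)
  (0, 6/5)

5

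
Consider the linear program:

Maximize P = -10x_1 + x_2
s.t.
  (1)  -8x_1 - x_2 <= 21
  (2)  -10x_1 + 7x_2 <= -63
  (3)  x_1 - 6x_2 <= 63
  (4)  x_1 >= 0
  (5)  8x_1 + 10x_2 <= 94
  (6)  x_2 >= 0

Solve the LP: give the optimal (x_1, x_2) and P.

Corner points and P = -10x_1 + x_2:
  (322/39, 109/39) → P = -1037/13
  (63/10, 0) → P = -63
  (47/4, 0) → P = -235/2

x_1 = 63/10, x_2 = 0, maximum P = -63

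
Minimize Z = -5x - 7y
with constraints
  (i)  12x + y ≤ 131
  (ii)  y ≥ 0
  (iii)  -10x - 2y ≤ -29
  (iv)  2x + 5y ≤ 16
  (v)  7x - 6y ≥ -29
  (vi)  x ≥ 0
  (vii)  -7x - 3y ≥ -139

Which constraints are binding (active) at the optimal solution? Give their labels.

(ii) and (iv)

Corner points and Z = -5x - 7y:
  (29/10, 0) → Z = -29/2
  (8, 0) → Z = -40
  (113/46, 51/23) → Z = -1279/46

The minimum is at (8, 0). Substituting into each constraint, equality holds for (ii) and (iv); the remaining constraints have slack.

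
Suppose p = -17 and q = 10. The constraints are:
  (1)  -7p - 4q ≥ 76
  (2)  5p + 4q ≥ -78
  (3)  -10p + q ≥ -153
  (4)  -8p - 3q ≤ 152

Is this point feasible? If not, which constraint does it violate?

feasible

(1): 79 ≥ 76 ✓
(2): -45 ≥ -78 ✓
(3): 180 ≥ -153 ✓
(4): 106 ≤ 152 ✓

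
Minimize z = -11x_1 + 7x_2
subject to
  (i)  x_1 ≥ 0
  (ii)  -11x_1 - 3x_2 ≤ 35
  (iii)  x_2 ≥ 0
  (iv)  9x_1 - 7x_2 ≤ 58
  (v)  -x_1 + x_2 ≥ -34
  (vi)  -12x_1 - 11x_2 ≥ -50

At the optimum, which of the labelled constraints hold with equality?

(iii) and (vi)

Corner points and z = -11x_1 + 7x_2:
  (0, 0) → z = 0
  (0, 50/11) → z = 350/11
  (25/6, 0) → z = -275/6

The minimum is at (25/6, 0). Substituting into each constraint, equality holds for (iii) and (vi); the remaining constraints have slack.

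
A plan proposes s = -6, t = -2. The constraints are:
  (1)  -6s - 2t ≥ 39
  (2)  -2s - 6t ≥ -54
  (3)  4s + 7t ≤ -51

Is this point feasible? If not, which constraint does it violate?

Constraint (3): 4s + 7t = -38, which is not ≤ -51. All other constraints are satisfied.

not feasible — violates (3)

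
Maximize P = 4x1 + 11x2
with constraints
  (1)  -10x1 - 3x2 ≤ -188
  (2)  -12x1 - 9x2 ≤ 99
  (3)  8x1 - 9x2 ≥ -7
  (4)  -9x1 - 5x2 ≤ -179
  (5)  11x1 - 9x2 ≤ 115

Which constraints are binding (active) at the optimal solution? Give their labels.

Vertices and P = 4x1 + 11x2:
  (557/38, 787/57) → P = 11999/57
  (679/41, 306/41) → P = 6082/41
  (122/3, 997/27) → P = 15359/27

The maximum is at (122/3, 997/27). Substituting into each constraint, equality holds for (3) and (5); the remaining constraints have slack.

(3) and (5)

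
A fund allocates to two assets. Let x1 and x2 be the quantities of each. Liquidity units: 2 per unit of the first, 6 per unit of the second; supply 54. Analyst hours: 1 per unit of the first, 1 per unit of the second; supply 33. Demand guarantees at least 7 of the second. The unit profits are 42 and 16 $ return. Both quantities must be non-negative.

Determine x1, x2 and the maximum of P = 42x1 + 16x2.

Vertices and P = 42x1 + 16x2:
  (0, 9) → P = 144
  (0, 7) → P = 112
  (6, 7) → P = 364

x1 = 6, x2 = 7, maximum P = 364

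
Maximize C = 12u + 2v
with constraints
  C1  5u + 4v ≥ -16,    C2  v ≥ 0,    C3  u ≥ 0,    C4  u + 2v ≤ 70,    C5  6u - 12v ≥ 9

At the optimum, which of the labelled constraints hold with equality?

Extreme points and C = 12u + 2v:
  (70, 0) → C = 840
  (3/2, 0) → C = 18
  (143/4, 137/8) → C = 1853/4

The maximum is at (70, 0). Substituting into each constraint, equality holds for C2 and C4; the remaining constraints have slack.

C2 and C4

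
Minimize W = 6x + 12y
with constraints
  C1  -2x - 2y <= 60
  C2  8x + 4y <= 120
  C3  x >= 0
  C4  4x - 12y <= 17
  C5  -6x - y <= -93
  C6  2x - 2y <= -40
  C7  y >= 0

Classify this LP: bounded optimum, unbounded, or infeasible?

infeasible

The boundaries 8x + 4y = 120 and x = 0 meet at (0, 30), but that point violates -6x - y ≤ -93. Every candidate vertex is excluded by some other constraint, so the feasible region is empty.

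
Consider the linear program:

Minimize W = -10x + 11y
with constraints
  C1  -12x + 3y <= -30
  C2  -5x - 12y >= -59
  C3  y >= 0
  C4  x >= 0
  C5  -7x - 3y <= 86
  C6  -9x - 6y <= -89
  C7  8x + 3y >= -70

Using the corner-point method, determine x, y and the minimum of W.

Extreme points and W = -10x + 11y:
  (59/5, 0) → W = -118
  (119/13, 43/39) → W = -3097/39
  (89/9, 0) → W = -890/9

x = 59/5, y = 0, minimum W = -118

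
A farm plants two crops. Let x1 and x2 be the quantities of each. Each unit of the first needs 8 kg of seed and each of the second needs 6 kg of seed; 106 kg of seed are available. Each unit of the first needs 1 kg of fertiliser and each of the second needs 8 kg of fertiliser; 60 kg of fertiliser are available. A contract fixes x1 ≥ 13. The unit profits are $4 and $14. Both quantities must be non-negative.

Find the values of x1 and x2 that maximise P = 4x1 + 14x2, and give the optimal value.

x1 = 13, x2 = 1/3, maximum P = 170/3

Vertices and P = 4x1 + 14x2:
  (53/4, 0) → P = 53
  (13, 0) → P = 52
  (13, 1/3) → P = 170/3

The binding constraints are 8x1 + 6x2 = 106 and x1 = 13.
Solving simultaneously gives x1 = 13, x2 = 1/3.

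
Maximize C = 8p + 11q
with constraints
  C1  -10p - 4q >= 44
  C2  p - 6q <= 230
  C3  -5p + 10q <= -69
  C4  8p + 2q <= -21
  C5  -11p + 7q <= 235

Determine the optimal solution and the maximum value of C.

p = -41/30, q = -91/12, maximum C = -1887/20

The optimum lies where -10p - 4q = 44 and -5p + 10q = -69.
Solving simultaneously gives p = -41/30, q = -91/12.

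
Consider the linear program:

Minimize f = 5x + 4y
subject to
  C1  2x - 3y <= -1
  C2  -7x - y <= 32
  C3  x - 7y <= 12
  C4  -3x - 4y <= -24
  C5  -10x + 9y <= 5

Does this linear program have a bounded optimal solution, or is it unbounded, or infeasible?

Corner points and f = 5x + 4y:
  (4, 3) → f = 32
  (196/67, 255/67) → f = 2000/67
The feasible region has finitely many vertices and no improving ray; the minimum is 2000/67 at (196/67, 255/67).

bounded optimum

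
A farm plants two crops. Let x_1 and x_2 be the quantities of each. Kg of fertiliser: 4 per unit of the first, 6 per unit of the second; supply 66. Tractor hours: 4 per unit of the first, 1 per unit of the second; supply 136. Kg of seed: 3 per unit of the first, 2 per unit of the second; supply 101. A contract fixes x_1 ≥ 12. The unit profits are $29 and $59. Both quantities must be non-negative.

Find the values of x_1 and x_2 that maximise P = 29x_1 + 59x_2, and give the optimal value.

x_1 = 12, x_2 = 3, maximum P = 525

Feasible corners and P = 29x_1 + 59x_2:
  (33/2, 0) → P = 957/2
  (12, 0) → P = 348
  (12, 3) → P = 525

The optimum lies where 4x_1 + 6x_2 = 66 and x_1 = 12.
Solving simultaneously gives x_1 = 12, x_2 = 3.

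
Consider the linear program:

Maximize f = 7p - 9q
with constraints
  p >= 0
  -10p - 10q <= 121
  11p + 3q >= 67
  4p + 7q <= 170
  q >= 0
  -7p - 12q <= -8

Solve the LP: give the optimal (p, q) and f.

p = 85/2, q = 0, maximum f = 595/2

Extreme points and f = 7p - 9q:
  (0, 67/3) → f = -201
  (0, 170/7) → f = -1530/7
  (67/11, 0) → f = 469/11
  (85/2, 0) → f = 595/2

At the optimal vertex, 4p + 7q = 170 and q = 0.
Solving simultaneously gives p = 85/2, q = 0.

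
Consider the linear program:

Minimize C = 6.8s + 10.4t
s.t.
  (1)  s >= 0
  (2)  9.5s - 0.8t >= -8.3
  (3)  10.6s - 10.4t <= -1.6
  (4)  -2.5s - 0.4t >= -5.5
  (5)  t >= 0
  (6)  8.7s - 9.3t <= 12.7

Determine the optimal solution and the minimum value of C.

s = 0, t = 2/13, minimum C = 8/5

Extreme points and C = 6.8s + 10.4t:
  (0, 83/8) → C = 1079/10
  (0, 2/13) → C = 8/5
  (27/145, 365/29) → C = 95818/725
  (101/54, 445/216) → C = 3073/90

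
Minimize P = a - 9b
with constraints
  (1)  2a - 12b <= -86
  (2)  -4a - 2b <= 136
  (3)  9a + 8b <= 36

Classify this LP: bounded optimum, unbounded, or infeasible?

Feasible corners and P = a - 9b:
  (-451/13, 18/13) → P = -613/13
  (-64/31, 423/62) → P = -3935/62
  (-580/7, 684/7) → P = -6736/7
The feasible region has finitely many vertices and no improving ray; the minimum is -6736/7 at (-580/7, 684/7).

bounded optimum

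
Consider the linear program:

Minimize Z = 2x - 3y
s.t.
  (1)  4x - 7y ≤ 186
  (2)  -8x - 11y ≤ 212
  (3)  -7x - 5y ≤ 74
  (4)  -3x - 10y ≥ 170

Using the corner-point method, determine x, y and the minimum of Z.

Vertices and Z = 2x - 3y:
  (412/69, -1598/69) → Z = 5618/69
  (670/61, -1238/61) → Z = 5054/61
  (2, -88/5) → Z = 284/5

The binding constraints are -7x - 5y = 74 and -3x - 10y = 170.
Solving simultaneously gives x = 2, y = -88/5.

x = 2, y = -88/5, minimum Z = 284/5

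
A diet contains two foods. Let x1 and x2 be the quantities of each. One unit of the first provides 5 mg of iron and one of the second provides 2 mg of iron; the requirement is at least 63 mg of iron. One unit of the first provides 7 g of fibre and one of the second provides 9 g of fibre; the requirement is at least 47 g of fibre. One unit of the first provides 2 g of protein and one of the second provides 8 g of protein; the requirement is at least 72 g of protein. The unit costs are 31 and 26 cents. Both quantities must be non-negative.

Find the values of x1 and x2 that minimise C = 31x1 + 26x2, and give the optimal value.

Feasible corners and C = 31x1 + 26x2:
  (0, 63/2) → C = 819
  (36, 0) → C = 1116
  (10, 13/2) → C = 479
The feasible region is unbounded (it extends along (0, 1), (1, 0)), but C strictly increases along every unbounded feasible direction, so there is no improving ray and the minimum is attained at a vertex.

The optimum lies where 5x1 + 2x2 = 63 and 2x1 + 8x2 = 72.
Solving simultaneously gives x1 = 10, x2 = 13/2.

x1 = 10, x2 = 13/2, minimum C = 479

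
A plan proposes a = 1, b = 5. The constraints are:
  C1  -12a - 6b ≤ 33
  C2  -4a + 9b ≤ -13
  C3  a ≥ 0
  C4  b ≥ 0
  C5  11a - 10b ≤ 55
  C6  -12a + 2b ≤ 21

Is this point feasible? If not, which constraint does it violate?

Constraint C2: -4a + 9b = 41, which is not ≤ -13. All other constraints are satisfied.

not feasible — violates C2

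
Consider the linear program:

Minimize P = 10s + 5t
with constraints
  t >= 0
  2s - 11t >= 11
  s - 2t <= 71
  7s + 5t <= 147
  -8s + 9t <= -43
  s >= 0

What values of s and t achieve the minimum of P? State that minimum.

Vertices and P = 10s + 5t:
  (11/2, 0) → P = 55
  (21, 0) → P = 210
  (1672/87, 217/87) → P = 5935/29

At the optimal vertex, t = 0 and 2s - 11t = 11.
Solving simultaneously gives s = 11/2, t = 0.

s = 11/2, t = 0, minimum P = 55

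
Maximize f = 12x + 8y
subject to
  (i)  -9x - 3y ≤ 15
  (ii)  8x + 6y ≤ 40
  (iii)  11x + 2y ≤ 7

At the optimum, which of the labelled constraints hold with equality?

(ii) and (iii)

Corner points and f = 12x + 8y:
  (-7, 16) → f = 44
  (17/5, -76/5) → f = -404/5
  (-19/25, 192/25) → f = 1308/25

The maximum is at (-19/25, 192/25). Substituting into each constraint, equality holds for (ii) and (iii); the remaining constraints have slack.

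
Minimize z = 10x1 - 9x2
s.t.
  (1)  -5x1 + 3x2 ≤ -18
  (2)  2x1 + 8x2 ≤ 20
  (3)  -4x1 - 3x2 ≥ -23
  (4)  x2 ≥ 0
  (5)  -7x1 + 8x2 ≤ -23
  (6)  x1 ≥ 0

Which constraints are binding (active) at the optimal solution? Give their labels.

(1) and (5)

Vertices and z = 10x1 - 9x2:
  (18/5, 0) → z = 36
  (75/19, 11/19) → z = 651/19
  (23/4, 0) → z = 115/2
  (253/53, 69/53) → z = 1909/53

The minimum is at (75/19, 11/19). Substituting into each constraint, equality holds for (1) and (5); the remaining constraints have slack.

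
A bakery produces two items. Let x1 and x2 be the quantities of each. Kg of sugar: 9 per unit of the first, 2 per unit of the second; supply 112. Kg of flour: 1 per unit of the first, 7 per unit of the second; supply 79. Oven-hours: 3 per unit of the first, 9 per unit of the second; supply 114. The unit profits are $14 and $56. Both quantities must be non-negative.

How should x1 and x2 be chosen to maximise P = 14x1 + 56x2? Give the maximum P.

Corner points and P = 14x1 + 56x2:
  (0, 0) → P = 0
  (0, 79/7) → P = 632
  (112/9, 0) → P = 1568/9
  (52/5, 46/5) → P = 3304/5
  (29/4, 41/4) → P = 1351/2

x1 = 29/4, x2 = 41/4, maximum P = 1351/2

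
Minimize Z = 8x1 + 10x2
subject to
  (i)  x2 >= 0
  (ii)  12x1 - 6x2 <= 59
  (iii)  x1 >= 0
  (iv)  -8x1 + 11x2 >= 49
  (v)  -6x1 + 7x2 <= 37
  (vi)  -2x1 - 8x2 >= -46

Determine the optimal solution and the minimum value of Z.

Corner points and Z = 8x1 + 10x2:
  (0, 49/11) → Z = 490/11
  (0, 37/7) → Z = 370/7
  (57/43, 233/43) → Z = 2786/43
  (13/31, 175/31) → Z = 1854/31

x1 = 0, x2 = 49/11, minimum Z = 490/11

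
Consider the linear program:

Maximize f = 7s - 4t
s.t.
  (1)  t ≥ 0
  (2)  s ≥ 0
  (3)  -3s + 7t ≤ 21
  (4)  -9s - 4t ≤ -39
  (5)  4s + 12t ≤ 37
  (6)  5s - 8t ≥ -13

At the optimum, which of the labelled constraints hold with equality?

Vertices and f = 7s - 4t:
  (13/3, 0) → f = 91/3
  (37/4, 0) → f = 259/4
  (80/23, 177/92) → f = 383/23

The maximum is at (37/4, 0). Substituting into each constraint, equality holds for (1) and (5); the remaining constraints have slack.

(1) and (5)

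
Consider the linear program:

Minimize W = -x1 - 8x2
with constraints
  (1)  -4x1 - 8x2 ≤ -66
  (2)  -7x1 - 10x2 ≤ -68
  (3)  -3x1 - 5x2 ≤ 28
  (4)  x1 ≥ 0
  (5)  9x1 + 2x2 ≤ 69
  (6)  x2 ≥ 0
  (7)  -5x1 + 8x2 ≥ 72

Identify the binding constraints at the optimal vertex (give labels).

(4) and (5)

Corner points and W = -x1 - 8x2:
  (0, 69/2) → W = -276
  (0, 9) → W = -72
  (204/41, 993/82) → W = -4176/41

The minimum is at (0, 69/2). Substituting into each constraint, equality holds for (4) and (5); the remaining constraints have slack.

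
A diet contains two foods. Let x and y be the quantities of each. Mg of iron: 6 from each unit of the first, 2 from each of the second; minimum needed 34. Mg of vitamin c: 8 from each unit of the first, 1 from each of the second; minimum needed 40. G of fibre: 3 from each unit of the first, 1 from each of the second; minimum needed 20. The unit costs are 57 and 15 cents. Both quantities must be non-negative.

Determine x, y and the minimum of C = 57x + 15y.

Corner points and C = 57x + 15y:
  (0, 40) → C = 600
  (20/3, 0) → C = 380
  (4, 8) → C = 348
The feasible region is unbounded (it extends along (0, 1), (1, 0)), but C strictly increases along every unbounded feasible direction, so there is no improving ray and the minimum is attained at a vertex.

x = 4, y = 8, minimum C = 348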